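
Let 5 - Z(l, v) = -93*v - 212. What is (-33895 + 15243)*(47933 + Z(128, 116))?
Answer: -1099311576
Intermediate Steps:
Z(l, v) = 217 + 93*v (Z(l, v) = 5 - (-93*v - 212) = 5 - (-212 - 93*v) = 5 + (212 + 93*v) = 217 + 93*v)
(-33895 + 15243)*(47933 + Z(128, 116)) = (-33895 + 15243)*(47933 + (217 + 93*116)) = -18652*(47933 + (217 + 10788)) = -18652*(47933 + 11005) = -18652*58938 = -1099311576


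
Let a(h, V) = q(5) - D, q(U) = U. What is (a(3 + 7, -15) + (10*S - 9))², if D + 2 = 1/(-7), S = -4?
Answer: 85849/49 ≈ 1752.0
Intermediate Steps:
D = -15/7 (D = -2 + 1/(-7) = -2 - ⅐ = -15/7 ≈ -2.1429)
a(h, V) = 50/7 (a(h, V) = 5 - 1*(-15/7) = 5 + 15/7 = 50/7)
(a(3 + 7, -15) + (10*S - 9))² = (50/7 + (10*(-4) - 9))² = (50/7 + (-40 - 9))² = (50/7 - 49)² = (-293/7)² = 85849/49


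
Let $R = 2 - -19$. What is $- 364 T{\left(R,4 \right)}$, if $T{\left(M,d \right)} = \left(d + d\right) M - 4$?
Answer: $-59696$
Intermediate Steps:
$R = 21$ ($R = 2 + 19 = 21$)
$T{\left(M,d \right)} = -4 + 2 M d$ ($T{\left(M,d \right)} = 2 d M - 4 = 2 M d - 4 = -4 + 2 M d$)
$- 364 T{\left(R,4 \right)} = - 364 \left(-4 + 2 \cdot 21 \cdot 4\right) = - 364 \left(-4 + 168\right) = \left(-364\right) 164 = -59696$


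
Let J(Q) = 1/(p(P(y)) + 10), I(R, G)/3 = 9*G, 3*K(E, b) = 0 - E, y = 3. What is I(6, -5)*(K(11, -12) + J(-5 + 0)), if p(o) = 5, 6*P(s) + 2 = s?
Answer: 486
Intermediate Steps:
P(s) = -1/3 + s/6
K(E, b) = -E/3 (K(E, b) = (0 - E)/3 = (-E)/3 = -E/3)
I(R, G) = 27*G (I(R, G) = 3*(9*G) = 27*G)
J(Q) = 1/15 (J(Q) = 1/(5 + 10) = 1/15)
I(6, -5)*(K(11, -12) + J(-5 + 0)) = (27*(-5))*(-1/3*11 + 1/15) = -135*(-11/3 + 1/15) = -135*(-18/5) = 486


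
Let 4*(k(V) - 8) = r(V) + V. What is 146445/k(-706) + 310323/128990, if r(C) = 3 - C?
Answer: 15114124701/902930 ≈ 16739.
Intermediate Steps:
k(V) = 35/4 (k(V) = 8 + ((3 - V) + V)/4 = 8 + (¼)*3 = 8 + ¾ = 35/4)
146445/k(-706) + 310323/128990 = 146445/(35/4) + 310323/128990 = 146445*(4/35) + 310323*(1/128990) = 117156/7 + 310323/128990 = 15114124701/902930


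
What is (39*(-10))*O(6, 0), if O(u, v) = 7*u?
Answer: -16380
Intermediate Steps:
(39*(-10))*O(6, 0) = (39*(-10))*(7*6) = -390*42 = -16380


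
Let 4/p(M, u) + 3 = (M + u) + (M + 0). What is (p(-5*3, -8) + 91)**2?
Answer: 13890529/1681 ≈ 8263.3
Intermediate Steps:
p(M, u) = 4/(-3 + u + 2*M) (p(M, u) = 4/(-3 + ((M + u) + (M + 0))) = 4/(-3 + ((M + u) + M)) = 4/(-3 + (u + 2*M)) = 4/(-3 + u + 2*M))
(p(-5*3, -8) + 91)**2 = (4/(-3 - 8 + 2*(-5*3)) + 91)**2 = (4/(-3 - 8 + 2*(-15)) + 91)**2 = (4/(-3 - 8 - 30) + 91)**2 = (4/(-41) + 91)**2 = (4*(-1/41) + 91)**2 = (-4/41 + 91)**2 = (3727/41)**2 = 13890529/1681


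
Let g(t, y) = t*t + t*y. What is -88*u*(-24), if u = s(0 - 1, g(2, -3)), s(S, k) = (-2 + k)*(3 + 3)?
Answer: -50688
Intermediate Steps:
g(t, y) = t**2 + t*y
s(S, k) = -12 + 6*k (s(S, k) = (-2 + k)*6 = -12 + 6*k)
u = -24 (u = -12 + 6*(2*(2 - 3)) = -12 + 6*(2*(-1)) = -12 + 6*(-2) = -12 - 12 = -24)
-88*u*(-24) = -88*(-24)*(-24) = 2112*(-24) = -50688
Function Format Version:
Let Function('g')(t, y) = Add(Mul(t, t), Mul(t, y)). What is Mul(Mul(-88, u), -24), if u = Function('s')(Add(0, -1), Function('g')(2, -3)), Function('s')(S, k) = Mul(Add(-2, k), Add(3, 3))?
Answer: -50688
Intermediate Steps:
Function('g')(t, y) = Add(Pow(t, 2), Mul(t, y))
Function('s')(S, k) = Add(-12, Mul(6, k)) (Function('s')(S, k) = Mul(Add(-2, k), 6) = Add(-12, Mul(6, k)))
u = -24 (u = Add(-12, Mul(6, Mul(2, Add(2, -3)))) = Add(-12, Mul(6, Mul(2, -1))) = Add(-12, Mul(6, -2)) = Add(-12, -12) = -24)
Mul(Mul(-88, u), -24) = Mul(Mul(-88, -24), -24) = Mul(2112, -24) = -50688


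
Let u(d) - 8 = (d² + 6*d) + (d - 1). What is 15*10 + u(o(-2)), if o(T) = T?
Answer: 147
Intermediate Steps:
u(d) = 7 + d² + 7*d (u(d) = 8 + ((d² + 6*d) + (d - 1)) = 8 + ((d² + 6*d) + (-1 + d)) = 8 + (-1 + d² + 7*d) = 7 + d² + 7*d)
15*10 + u(o(-2)) = 15*10 + (7 + (-2)² + 7*(-2)) = 150 + (7 + 4 - 14) = 150 - 3 = 147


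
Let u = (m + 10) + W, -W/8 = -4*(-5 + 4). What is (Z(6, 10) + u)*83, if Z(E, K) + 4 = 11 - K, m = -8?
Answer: -2739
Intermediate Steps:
W = -32 (W = -(-32)*(-5 + 4) = -(-32)*(-1) = -8*4 = -32)
Z(E, K) = 7 - K (Z(E, K) = -4 + (11 - K) = 7 - K)
u = -30 (u = (-8 + 10) - 32 = 2 - 32 = -30)
(Z(6, 10) + u)*83 = ((7 - 1*10) - 30)*83 = ((7 - 10) - 30)*83 = (-3 - 30)*83 = -33*83 = -2739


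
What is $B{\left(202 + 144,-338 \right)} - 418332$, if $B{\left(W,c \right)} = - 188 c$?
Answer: $-354788$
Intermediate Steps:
$B{\left(202 + 144,-338 \right)} - 418332 = \left(-188\right) \left(-338\right) - 418332 = 63544 - 418332 = -354788$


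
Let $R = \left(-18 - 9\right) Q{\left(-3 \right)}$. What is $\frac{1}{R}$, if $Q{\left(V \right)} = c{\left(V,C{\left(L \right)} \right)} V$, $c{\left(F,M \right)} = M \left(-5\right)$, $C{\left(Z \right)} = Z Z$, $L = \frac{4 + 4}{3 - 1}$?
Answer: $- \frac{1}{6480} \approx -0.00015432$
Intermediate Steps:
$L = 4$ ($L = \frac{8}{2} = 8 \cdot \frac{1}{2} = 4$)
$C{\left(Z \right)} = Z^{2}$
$c{\left(F,M \right)} = - 5 M$
$Q{\left(V \right)} = - 80 V$ ($Q{\left(V \right)} = - 5 \cdot 4^{2} V = \left(-5\right) 16 V = - 80 V$)
$R = -6480$ ($R = \left(-18 - 9\right) \left(\left(-80\right) \left(-3\right)\right) = \left(-27\right) 240 = -6480$)
$\frac{1}{R} = \frac{1}{-6480} = - \frac{1}{6480}$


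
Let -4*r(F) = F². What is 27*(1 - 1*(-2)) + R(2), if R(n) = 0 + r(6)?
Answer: 72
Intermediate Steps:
r(F) = -F²/4
R(n) = -9 (R(n) = 0 - ¼*6² = 0 - ¼*36 = 0 - 9 = -9)
27*(1 - 1*(-2)) + R(2) = 27*(1 - 1*(-2)) - 9 = 27*(1 + 2) - 9 = 27*3 - 9 = 81 - 9 = 72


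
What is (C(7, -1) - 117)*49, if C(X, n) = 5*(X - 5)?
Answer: -5243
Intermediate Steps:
C(X, n) = -25 + 5*X (C(X, n) = 5*(-5 + X) = -25 + 5*X)
(C(7, -1) - 117)*49 = ((-25 + 5*7) - 117)*49 = ((-25 + 35) - 117)*49 = (10 - 117)*49 = -107*49 = -5243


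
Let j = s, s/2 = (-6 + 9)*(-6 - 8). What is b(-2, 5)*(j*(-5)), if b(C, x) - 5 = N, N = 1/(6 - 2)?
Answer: 2205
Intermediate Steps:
N = 1/4 ≈ 0.25000
b(C, x) = 21/4 (b(C, x) = 5 + 1/4 = 21/4)
s = -84 (s = 2*((-6 + 9)*(-6 - 8)) = 2*(3*(-14)) = 2*(-42) = -84)
j = -84
b(-2, 5)*(j*(-5)) = 21*(-84*(-5))/4 = (21/4)*420 = 2205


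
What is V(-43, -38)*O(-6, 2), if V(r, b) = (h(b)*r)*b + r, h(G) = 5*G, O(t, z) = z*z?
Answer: -1242012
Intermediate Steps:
O(t, z) = z²
V(r, b) = r + 5*r*b² (V(r, b) = ((5*b)*r)*b + r = (5*b*r)*b + r = 5*r*b² + r = r + 5*r*b²)
V(-43, -38)*O(-6, 2) = -43*(1 + 5*(-38)²)*2² = -43*(1 + 5*1444)*4 = -43*(1 + 7220)*4 = -43*7221*4 = -310503*4 = -1242012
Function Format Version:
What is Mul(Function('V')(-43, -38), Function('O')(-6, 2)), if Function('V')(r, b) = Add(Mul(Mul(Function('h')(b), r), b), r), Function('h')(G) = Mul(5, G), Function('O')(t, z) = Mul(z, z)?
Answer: -1242012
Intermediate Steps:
Function('O')(t, z) = Pow(z, 2)
Function('V')(r, b) = Add(r, Mul(5, r, Pow(b, 2))) (Function('V')(r, b) = Add(Mul(Mul(Mul(5, b), r), b), r) = Add(Mul(Mul(5, b, r), b), r) = Add(Mul(5, r, Pow(b, 2)), r) = Add(r, Mul(5, r, Pow(b, 2))))
Mul(Function('V')(-43, -38), Function('O')(-6, 2)) = Mul(Mul(-43, Add(1, Mul(5, Pow(-38, 2)))), Pow(2, 2)) = Mul(Mul(-43, Add(1, Mul(5, 1444))), 4) = Mul(Mul(-43, Add(1, 7220)), 4) = Mul(Mul(-43, 7221), 4) = Mul(-310503, 4) = -1242012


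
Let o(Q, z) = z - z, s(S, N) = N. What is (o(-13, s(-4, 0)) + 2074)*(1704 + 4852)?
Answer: 13597144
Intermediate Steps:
o(Q, z) = 0
(o(-13, s(-4, 0)) + 2074)*(1704 + 4852) = (0 + 2074)*(1704 + 4852) = 2074*6556 = 13597144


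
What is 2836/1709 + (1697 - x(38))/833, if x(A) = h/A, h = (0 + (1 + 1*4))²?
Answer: 199934593/54096686 ≈ 3.6959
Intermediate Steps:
h = 25 (h = (0 + (1 + 4))² = (0 + 5)² = 5² = 25)
x(A) = 25/A
2836/1709 + (1697 - x(38))/833 = 2836/1709 + (1697 - 25/38)/833 = 2836*(1/1709) + (1697 - 25/38)*(1/833) = 2836/1709 + (1697 - 1*25/38)*(1/833) = 2836/1709 + (1697 - 25/38)*(1/833) = 2836/1709 + (64461/38)*(1/833) = 2836/1709 + 64461/31654 = 199934593/54096686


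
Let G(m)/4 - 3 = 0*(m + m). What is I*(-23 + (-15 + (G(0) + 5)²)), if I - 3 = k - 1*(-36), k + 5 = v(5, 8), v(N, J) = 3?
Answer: 9287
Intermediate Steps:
k = -2 (k = -5 + 3 = -2)
G(m) = 12 (G(m) = 12 + 4*(0*(m + m)) = 12 + 4*(0*(2*m)) = 12 + 4*0 = 12 + 0 = 12)
I = 37 (I = 3 + (-2 - 1*(-36)) = 3 + (-2 + 36) = 3 + 34 = 37)
I*(-23 + (-15 + (G(0) + 5)²)) = 37*(-23 + (-15 + (12 + 5)²)) = 37*(-23 + (-15 + 17²)) = 37*(-23 + (-15 + 289)) = 37*(-23 + 274) = 37*251 = 9287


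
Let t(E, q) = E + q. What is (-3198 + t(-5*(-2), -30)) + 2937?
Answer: -281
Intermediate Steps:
(-3198 + t(-5*(-2), -30)) + 2937 = (-3198 + (-5*(-2) - 30)) + 2937 = (-3198 + (10 - 30)) + 2937 = (-3198 - 20) + 2937 = -3218 + 2937 = -281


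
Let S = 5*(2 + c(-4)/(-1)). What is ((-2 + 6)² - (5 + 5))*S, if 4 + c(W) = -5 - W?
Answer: 210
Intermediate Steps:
c(W) = -9 - W (c(W) = -4 + (-5 - W) = -9 - W)
S = 35 (S = 5*(2 + (-9 - 1*(-4))/(-1)) = 5*(2 + (-9 + 4)*(-1)) = 5*(2 - 5*(-1)) = 5*(2 + 5) = 5*7 = 35)
((-2 + 6)² - (5 + 5))*S = ((-2 + 6)² - (5 + 5))*35 = (4² - 1*10)*35 = (16 - 10)*35 = 6*35 = 210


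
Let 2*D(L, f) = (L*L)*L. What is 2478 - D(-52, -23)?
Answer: 72782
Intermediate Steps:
D(L, f) = L³/2 (D(L, f) = ((L*L)*L)/2 = (L²*L)/2 = L³/2)
2478 - D(-52, -23) = 2478 - (-52)³/2 = 2478 - (-140608)/2 = 2478 - 1*(-70304) = 2478 + 70304 = 72782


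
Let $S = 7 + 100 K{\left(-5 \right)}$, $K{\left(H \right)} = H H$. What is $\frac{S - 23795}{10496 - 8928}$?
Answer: $- \frac{2661}{196} \approx -13.577$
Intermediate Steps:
$K{\left(H \right)} = H^{2}$
$S = 2507$ ($S = 7 + 100 \left(-5\right)^{2} = 7 + 100 \cdot 25 = 7 + 2500 = 2507$)
$\frac{S - 23795}{10496 - 8928} = \frac{2507 - 23795}{10496 - 8928} = - \frac{21288}{10496 - 8928} = - \frac{21288}{1568} = \left(-21288\right) \frac{1}{1568} = - \frac{2661}{196}$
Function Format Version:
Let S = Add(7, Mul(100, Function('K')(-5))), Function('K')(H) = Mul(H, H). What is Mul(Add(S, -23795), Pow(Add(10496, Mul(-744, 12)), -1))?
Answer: Rational(-2661, 196) ≈ -13.577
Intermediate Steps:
Function('K')(H) = Pow(H, 2)
S = 2507 (S = Add(7, Mul(100, Pow(-5, 2))) = Add(7, Mul(100, 25)) = Add(7, 2500) = 2507)
Mul(Add(S, -23795), Pow(Add(10496, Mul(-744, 12)), -1)) = Mul(Add(2507, -23795), Pow(Add(10496, Mul(-744, 12)), -1)) = Mul(-21288, Pow(Add(10496, -8928), -1)) = Mul(-21288, Pow(1568, -1)) = Mul(-21288, Rational(1, 1568)) = Rational(-2661, 196)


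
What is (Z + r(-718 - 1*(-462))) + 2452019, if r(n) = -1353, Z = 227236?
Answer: 2677902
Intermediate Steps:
(Z + r(-718 - 1*(-462))) + 2452019 = (227236 - 1353) + 2452019 = 225883 + 2452019 = 2677902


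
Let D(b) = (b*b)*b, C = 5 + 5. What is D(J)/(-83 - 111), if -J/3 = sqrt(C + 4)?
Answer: 189*sqrt(14)/97 ≈ 7.2904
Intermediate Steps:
C = 10
J = -3*sqrt(14) (J = -3*sqrt(10 + 4) = -3*sqrt(14) ≈ -11.225)
D(b) = b**3 (D(b) = b**2*b = b**3)
D(J)/(-83 - 111) = (-3*sqrt(14))**3/(-83 - 111) = -378*sqrt(14)/(-194) = -378*sqrt(14)*(-1/194) = 189*sqrt(14)/97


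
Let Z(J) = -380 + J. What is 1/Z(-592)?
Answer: -1/972 ≈ -0.0010288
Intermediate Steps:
1/Z(-592) = 1/(-380 - 592) = 1/(-972) = -1/972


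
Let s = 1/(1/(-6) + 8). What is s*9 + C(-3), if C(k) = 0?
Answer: 54/47 ≈ 1.1489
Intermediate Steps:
s = 6/47 (s = 1/(-1/6 + 8) = 1/(47/6) = 6/47 ≈ 0.12766)
s*9 + C(-3) = (6/47)*9 + 0 = 54/47 + 0 = 54/47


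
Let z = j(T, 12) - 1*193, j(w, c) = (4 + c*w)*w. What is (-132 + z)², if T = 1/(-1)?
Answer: 100489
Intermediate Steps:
T = -1
j(w, c) = w*(4 + c*w)
z = -185 (z = -(4 + 12*(-1)) - 1*193 = -(4 - 12) - 193 = -1*(-8) - 193 = 8 - 193 = -185)
(-132 + z)² = (-132 - 185)² = (-317)² = 100489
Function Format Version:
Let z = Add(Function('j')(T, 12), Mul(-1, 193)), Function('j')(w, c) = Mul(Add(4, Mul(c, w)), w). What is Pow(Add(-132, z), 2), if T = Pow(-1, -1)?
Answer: 100489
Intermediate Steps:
T = -1
Function('j')(w, c) = Mul(w, Add(4, Mul(c, w)))
z = -185 (z = Add(Mul(-1, Add(4, Mul(12, -1))), Mul(-1, 193)) = Add(Mul(-1, Add(4, -12)), -193) = Add(Mul(-1, -8), -193) = Add(8, -193) = -185)
Pow(Add(-132, z), 2) = Pow(Add(-132, -185), 2) = Pow(-317, 2) = 100489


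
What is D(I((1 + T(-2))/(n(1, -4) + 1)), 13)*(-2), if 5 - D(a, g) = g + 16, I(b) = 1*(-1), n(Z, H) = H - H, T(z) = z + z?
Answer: 48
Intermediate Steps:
T(z) = 2*z
n(Z, H) = 0
I(b) = -1
D(a, g) = -11 - g (D(a, g) = 5 - (g + 16) = 5 - (16 + g) = 5 + (-16 - g) = -11 - g)
D(I((1 + T(-2))/(n(1, -4) + 1)), 13)*(-2) = (-11 - 1*13)*(-2) = (-11 - 13)*(-2) = -24*(-2) = 48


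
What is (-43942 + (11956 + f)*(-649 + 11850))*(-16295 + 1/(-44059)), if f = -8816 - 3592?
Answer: 3666378864512364/44059 ≈ 8.3215e+10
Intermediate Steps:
f = -12408
(-43942 + (11956 + f)*(-649 + 11850))*(-16295 + 1/(-44059)) = (-43942 + (11956 - 12408)*(-649 + 11850))*(-16295 + 1/(-44059)) = (-43942 - 452*11201)*(-16295 - 1/44059) = (-43942 - 5062852)*(-717941406/44059) = -5106794*(-717941406/44059) = 3666378864512364/44059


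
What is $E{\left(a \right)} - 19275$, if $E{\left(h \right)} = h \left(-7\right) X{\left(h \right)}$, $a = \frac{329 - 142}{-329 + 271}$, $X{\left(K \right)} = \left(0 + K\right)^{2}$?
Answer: $- \frac{3715009379}{195112} \approx -19040.0$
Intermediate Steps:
$X{\left(K \right)} = K^{2}$
$a = - \frac{187}{58}$ ($a = \frac{187}{-58} = 187 \left(- \frac{1}{58}\right) = - \frac{187}{58} \approx -3.2241$)
$E{\left(h \right)} = - 7 h^{3}$ ($E{\left(h \right)} = h \left(-7\right) h^{2} = - 7 h h^{2} = - 7 h^{3}$)
$E{\left(a \right)} - 19275 = - 7 \left(- \frac{187}{58}\right)^{3} - 19275 = \left(-7\right) \left(- \frac{6539203}{195112}\right) - 19275 = \frac{45774421}{195112} - 19275 = - \frac{3715009379}{195112}$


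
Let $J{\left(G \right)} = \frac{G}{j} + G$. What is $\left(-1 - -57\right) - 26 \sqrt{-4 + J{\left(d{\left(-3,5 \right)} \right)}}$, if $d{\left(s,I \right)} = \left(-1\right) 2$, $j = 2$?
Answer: $56 - 26 i \sqrt{7} \approx 56.0 - 68.79 i$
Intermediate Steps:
$d{\left(s,I \right)} = -2$
$J{\left(G \right)} = \frac{3 G}{2}$ ($J{\left(G \right)} = \frac{G}{2} + G = \frac{3 G}{2}$)
$\left(-1 - -57\right) - 26 \sqrt{-4 + J{\left(d{\left(-3,5 \right)} \right)}} = \left(-1 - -57\right) - 26 \sqrt{-4 + \frac{3}{2} \left(-2\right)} = \left(-1 + 57\right) - 26 \sqrt{-4 - 3} = 56 - 26 \sqrt{-7} = 56 - 26 i \sqrt{7}$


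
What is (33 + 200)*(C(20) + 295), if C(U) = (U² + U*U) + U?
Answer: 259795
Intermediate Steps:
C(U) = U + 2*U² (C(U) = (U² + U²) + U = 2*U² + U = U + 2*U²)
(33 + 200)*(C(20) + 295) = (33 + 200)*(20*(1 + 2*20) + 295) = 233*(20*(1 + 40) + 295) = 233*(20*41 + 295) = 233*(820 + 295) = 233*1115 = 259795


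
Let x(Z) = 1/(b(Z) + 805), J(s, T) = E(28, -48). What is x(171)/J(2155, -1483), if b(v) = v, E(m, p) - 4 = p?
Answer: -1/42944 ≈ -2.3286e-5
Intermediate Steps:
E(m, p) = 4 + p
J(s, T) = -44 (J(s, T) = 4 - 48 = -44)
x(Z) = 1/(805 + Z) (x(Z) = 1/(Z + 805) = 1/(805 + Z))
x(171)/J(2155, -1483) = 1/((805 + 171)*(-44)) = -1/44/976 = (1/976)*(-1/44) = -1/42944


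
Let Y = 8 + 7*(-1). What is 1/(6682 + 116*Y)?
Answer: 1/6798 ≈ 0.00014710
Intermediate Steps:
Y = 1 (Y = 8 - 7 = 1)
1/(6682 + 116*Y) = 1/(6682 + 116*1) = 1/(6682 + 116) = 1/6798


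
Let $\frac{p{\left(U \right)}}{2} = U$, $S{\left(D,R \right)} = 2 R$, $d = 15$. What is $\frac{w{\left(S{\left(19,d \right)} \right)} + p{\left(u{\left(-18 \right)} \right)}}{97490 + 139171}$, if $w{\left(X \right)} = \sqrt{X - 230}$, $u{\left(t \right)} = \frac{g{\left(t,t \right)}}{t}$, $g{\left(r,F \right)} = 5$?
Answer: $- \frac{5}{2129949} + \frac{10 i \sqrt{2}}{236661} \approx -2.3475 \cdot 10^{-6} + 5.9757 \cdot 10^{-5} i$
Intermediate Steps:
$u{\left(t \right)} = \frac{5}{t}$
$p{\left(U \right)} = 2 U$
$w{\left(X \right)} = \sqrt{-230 + X}$
$\frac{w{\left(S{\left(19,d \right)} \right)} + p{\left(u{\left(-18 \right)} \right)}}{97490 + 139171} = \frac{\sqrt{-230 + 2 \cdot 15} + 2 \frac{5}{-18}}{97490 + 139171} = \frac{\sqrt{-230 + 30} + 2 \cdot 5 \left(- \frac{1}{18}\right)}{236661} = \left(\sqrt{-200} + 2 \left(- \frac{5}{18}\right)\right) \frac{1}{236661} = \left(10 i \sqrt{2} - \frac{5}{9}\right) \frac{1}{236661} = \left(- \frac{5}{9} + 10 i \sqrt{2}\right) \frac{1}{236661} = - \frac{5}{2129949} + \frac{10 i \sqrt{2}}{236661}$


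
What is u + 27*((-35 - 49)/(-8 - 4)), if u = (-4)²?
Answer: 205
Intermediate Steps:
u = 16
u + 27*((-35 - 49)/(-8 - 4)) = 16 + 27*((-35 - 49)/(-8 - 4)) = 16 + 27*(-84/(-12)) = 16 + 27*(-84*(-1/12)) = 16 + 27*7 = 16 + 189 = 205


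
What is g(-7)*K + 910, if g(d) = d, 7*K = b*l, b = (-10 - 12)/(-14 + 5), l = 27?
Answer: 844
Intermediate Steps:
b = 22/9 (b = -22/(-9) = -22*(-⅑) = 22/9 ≈ 2.4444)
K = 66/7 (K = ((22/9)*27)/7 = (⅐)*66 = 66/7 ≈ 9.4286)
g(-7)*K + 910 = -7*66/7 + 910 = -66 + 910 = 844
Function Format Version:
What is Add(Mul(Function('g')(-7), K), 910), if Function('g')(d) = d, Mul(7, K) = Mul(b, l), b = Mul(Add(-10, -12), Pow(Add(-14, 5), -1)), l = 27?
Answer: 844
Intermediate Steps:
b = Rational(22, 9) (b = Mul(-22, Pow(-9, -1)) = Mul(-22, Rational(-1, 9)) = Rational(22, 9) ≈ 2.4444)
K = Rational(66, 7) (K = Mul(Rational(1, 7), Mul(Rational(22, 9), 27)) = Mul(Rational(1, 7), 66) = Rational(66, 7) ≈ 9.4286)
Add(Mul(Function('g')(-7), K), 910) = Add(Mul(-7, Rational(66, 7)), 910) = Add(-66, 910) = 844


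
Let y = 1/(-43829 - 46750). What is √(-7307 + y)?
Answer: I*√59950685236566/90579 ≈ 85.481*I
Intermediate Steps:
y = -1/90579 (y = 1/(-90579) = -1/90579 ≈ -1.1040e-5)
√(-7307 + y) = √(-7307 - 1/90579) = √(-661860754/90579) = I*√59950685236566/90579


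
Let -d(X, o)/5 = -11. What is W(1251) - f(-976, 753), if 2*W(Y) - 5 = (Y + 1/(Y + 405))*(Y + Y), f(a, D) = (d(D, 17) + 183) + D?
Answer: 287778439/184 ≈ 1.5640e+6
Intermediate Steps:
d(X, o) = 55 (d(X, o) = -5*(-11) = 55)
f(a, D) = 238 + D (f(a, D) = (55 + 183) + D = 238 + D)
W(Y) = 5/2 + Y*(Y + 1/(405 + Y)) (W(Y) = 5/2 + ((Y + 1/(Y + 405))*(Y + Y))/2 = 5/2 + ((Y + 1/(405 + Y))*(2*Y))/2 = 5/2 + (2*Y*(Y + 1/(405 + Y)))/2 = 5/2 + Y*(Y + 1/(405 + Y)))
W(1251) - f(-976, 753) = (2025 + 2*1251³ + 7*1251 + 810*1251²)/(2*(405 + 1251)) - (238 + 753) = (½)*(2025 + 2*1957816251 + 8757 + 810*1565001)/1656 - 1*991 = (½)*(1/1656)*(2025 + 3915632502 + 8757 + 1267650810) - 991 = (½)*(1/1656)*5183294094 - 991 = 287960783/184 - 991 = 287778439/184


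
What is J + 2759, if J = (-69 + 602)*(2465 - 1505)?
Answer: 514439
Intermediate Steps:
J = 511680 (J = 533*960 = 511680)
J + 2759 = 511680 + 2759 = 514439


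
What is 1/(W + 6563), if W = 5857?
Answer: 1/12420 ≈ 8.0515e-5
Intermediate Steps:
1/(W + 6563) = 1/(5857 + 6563) = 1/12420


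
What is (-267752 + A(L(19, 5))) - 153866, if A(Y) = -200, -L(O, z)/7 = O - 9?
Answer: -421818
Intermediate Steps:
L(O, z) = 63 - 7*O (L(O, z) = -7*(O - 9) = -7*(-9 + O) = 63 - 7*O)
(-267752 + A(L(19, 5))) - 153866 = (-267752 - 200) - 153866 = -267952 - 153866 = -421818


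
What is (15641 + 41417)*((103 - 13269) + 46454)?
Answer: 1899346704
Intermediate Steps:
(15641 + 41417)*((103 - 13269) + 46454) = 57058*(-13166 + 46454) = 57058*33288 = 1899346704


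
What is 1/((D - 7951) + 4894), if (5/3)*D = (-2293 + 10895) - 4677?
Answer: -1/702 ≈ -0.0014245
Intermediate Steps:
D = 2355 (D = 3*((-2293 + 10895) - 4677)/5 = 3*(8602 - 4677)/5 = (3/5)*3925 = 2355)
1/((D - 7951) + 4894) = 1/((2355 - 7951) + 4894) = 1/(-5596 + 4894) = 1/(-702) = -1/702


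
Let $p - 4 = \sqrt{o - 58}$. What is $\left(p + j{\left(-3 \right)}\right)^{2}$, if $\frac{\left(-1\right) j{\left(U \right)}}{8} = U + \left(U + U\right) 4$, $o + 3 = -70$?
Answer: $\left(220 + i \sqrt{131}\right)^{2} \approx 48269.0 + 5036.0 i$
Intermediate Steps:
$o = -73$ ($o = -3 - 70 = -73$)
$p = 4 + i \sqrt{131}$ ($p = 4 + \sqrt{-73 - 58} = 4 + \sqrt{-131} = 4 + i \sqrt{131} \approx 4.0 + 11.446 i$)
$j{\left(U \right)} = - 72 U$ ($j{\left(U \right)} = - 8 \left(U + \left(U + U\right) 4\right) = - 8 \left(U + 2 U 4\right) = - 8 \left(U + 8 U\right) = - 8 \cdot 9 U = - 72 U$)
$\left(p + j{\left(-3 \right)}\right)^{2} = \left(\left(4 + i \sqrt{131}\right) - -216\right)^{2} = \left(\left(4 + i \sqrt{131}\right) + 216\right)^{2} = \left(220 + i \sqrt{131}\right)^{2}$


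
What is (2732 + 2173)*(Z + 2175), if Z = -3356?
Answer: -5792805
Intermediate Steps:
(2732 + 2173)*(Z + 2175) = (2732 + 2173)*(-3356 + 2175) = 4905*(-1181) = -5792805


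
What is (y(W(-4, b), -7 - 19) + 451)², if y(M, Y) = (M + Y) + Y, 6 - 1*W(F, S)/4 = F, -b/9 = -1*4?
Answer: 192721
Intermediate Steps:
b = 36 (b = -(-9)*4 = -9*(-4) = 36)
W(F, S) = 24 - 4*F
y(M, Y) = M + 2*Y
(y(W(-4, b), -7 - 19) + 451)² = (((24 - 4*(-4)) + 2*(-7 - 19)) + 451)² = (((24 + 16) + 2*(-26)) + 451)² = ((40 - 52) + 451)² = (-12 + 451)² = 439² = 192721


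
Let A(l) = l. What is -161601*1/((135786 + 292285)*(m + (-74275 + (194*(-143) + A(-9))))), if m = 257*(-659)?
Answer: 53867/38724586873 ≈ 1.3910e-6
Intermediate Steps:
m = -169363
-161601*1/((135786 + 292285)*(m + (-74275 + (194*(-143) + A(-9))))) = -161601*1/((-169363 + (-74275 + (194*(-143) - 9)))*(135786 + 292285)) = -161601*1/(428071*(-169363 + (-74275 + (-27742 - 9)))) = -161601*1/(428071*(-169363 + (-74275 - 27751))) = -161601*1/(428071*(-169363 - 102026)) = -161601/(428071*(-271389)) = -161601/(-116173760619) = -161601*(-1/116173760619) = 53867/38724586873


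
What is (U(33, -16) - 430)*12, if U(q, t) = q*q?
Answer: 7908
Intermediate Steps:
U(q, t) = q**2
(U(33, -16) - 430)*12 = (33**2 - 430)*12 = (1089 - 430)*12 = 659*12 = 7908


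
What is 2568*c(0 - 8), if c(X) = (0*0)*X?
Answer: 0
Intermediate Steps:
c(X) = 0 (c(X) = 0*X = 0)
2568*c(0 - 8) = 2568*0 = 0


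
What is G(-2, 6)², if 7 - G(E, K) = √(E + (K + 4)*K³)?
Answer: (7 - √2158)² ≈ 1556.6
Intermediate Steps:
G(E, K) = 7 - √(E + K³*(4 + K)) (G(E, K) = 7 - √(E + (K + 4)*K³) = 7 - √(E + (4 + K)*K³) = 7 - √(E + K³*(4 + K)))
G(-2, 6)² = (7 - √(-2 + 6⁴ + 4*6³))² = (7 - √(-2 + 1296 + 4*216))² = (7 - √(-2 + 1296 + 864))² = (7 - √2158)²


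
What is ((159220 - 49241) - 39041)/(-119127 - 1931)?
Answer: -5067/8647 ≈ -0.58598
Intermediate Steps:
((159220 - 49241) - 39041)/(-119127 - 1931) = (109979 - 39041)/(-121058) = 70938*(-1/121058) = -5067/8647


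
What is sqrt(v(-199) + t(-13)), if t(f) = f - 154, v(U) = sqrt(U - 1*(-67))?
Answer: sqrt(-167 + 2*I*sqrt(33)) ≈ 0.44427 + 12.93*I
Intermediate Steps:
v(U) = sqrt(67 + U) (v(U) = sqrt(U + 67) = sqrt(67 + U))
t(f) = -154 + f
sqrt(v(-199) + t(-13)) = sqrt(sqrt(67 - 199) + (-154 - 13)) = sqrt(sqrt(-132) - 167) = sqrt(2*I*sqrt(33) - 167) = sqrt(-167 + 2*I*sqrt(33))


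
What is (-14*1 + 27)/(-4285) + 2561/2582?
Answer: 10940319/11063870 ≈ 0.98883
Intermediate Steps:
(-14*1 + 27)/(-4285) + 2561/2582 = (-14 + 27)*(-1/4285) + 2561*(1/2582) = 13*(-1/4285) + 2561/2582 = -13/4285 + 2561/2582 = 10940319/11063870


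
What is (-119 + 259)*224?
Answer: 31360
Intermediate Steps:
(-119 + 259)*224 = 140*224 = 31360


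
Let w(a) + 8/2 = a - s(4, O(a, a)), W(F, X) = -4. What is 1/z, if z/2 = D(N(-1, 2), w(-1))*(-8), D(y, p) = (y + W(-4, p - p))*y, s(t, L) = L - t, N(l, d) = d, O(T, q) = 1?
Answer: 1/64 ≈ 0.015625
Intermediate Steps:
w(a) = -1 + a (w(a) = -4 + (a - (1 - 1*4)) = -4 + (a - (1 - 4)) = -4 + (a - 1*(-3)) = -4 + (a + 3) = -4 + (3 + a) = -1 + a)
D(y, p) = y*(-4 + y) (D(y, p) = (y - 4)*y = (-4 + y)*y = y*(-4 + y))
z = 64 (z = 2*((2*(-4 + 2))*(-8)) = 2*((2*(-2))*(-8)) = 2*(-4*(-8)) = 2*32 = 64)
1/z = 1/64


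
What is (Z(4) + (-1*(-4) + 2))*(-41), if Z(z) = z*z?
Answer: -902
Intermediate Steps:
Z(z) = z²
(Z(4) + (-1*(-4) + 2))*(-41) = (4² + (-1*(-4) + 2))*(-41) = (16 + (4 + 2))*(-41) = (16 + 6)*(-41) = 22*(-41) = -902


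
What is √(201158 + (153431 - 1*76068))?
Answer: √278521 ≈ 527.75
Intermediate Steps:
√(201158 + (153431 - 1*76068)) = √(201158 + (153431 - 76068)) = √(201158 + 77363) = √278521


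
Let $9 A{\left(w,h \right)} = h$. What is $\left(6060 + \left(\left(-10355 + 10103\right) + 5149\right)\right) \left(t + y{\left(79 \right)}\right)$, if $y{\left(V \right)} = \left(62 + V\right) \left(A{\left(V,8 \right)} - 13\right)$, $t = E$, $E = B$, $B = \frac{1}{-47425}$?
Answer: $- \frac{2662093852046}{142275} \approx -1.8711 \cdot 10^{7}$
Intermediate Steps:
$B = - \frac{1}{47425} \approx -2.1086 \cdot 10^{-5}$
$A{\left(w,h \right)} = \frac{h}{9}$
$E = - \frac{1}{47425} \approx -2.1086 \cdot 10^{-5}$
$t = - \frac{1}{47425} \approx -2.1086 \cdot 10^{-5}$
$y{\left(V \right)} = - \frac{6758}{9} - \frac{109 V}{9}$ ($y{\left(V \right)} = \left(62 + V\right) \left(\frac{1}{9} \cdot 8 - 13\right) = \left(62 + V\right) \left(\frac{8}{9} - 13\right) = \left(62 + V\right) \left(- \frac{109}{9}\right) = - \frac{6758}{9} - \frac{109 V}{9}$)
$\left(6060 + \left(\left(-10355 + 10103\right) + 5149\right)\right) \left(t + y{\left(79 \right)}\right) = \left(6060 + \left(\left(-10355 + 10103\right) + 5149\right)\right) \left(- \frac{1}{47425} - \frac{5123}{3}\right) = \left(6060 + \left(-252 + 5149\right)\right) \left(- \frac{1}{47425} - \frac{5123}{3}\right) = \left(6060 + 4897\right) \left(- \frac{1}{47425} - \frac{5123}{3}\right) = 10957 \left(- \frac{242958278}{142275}\right) = - \frac{2662093852046}{142275}$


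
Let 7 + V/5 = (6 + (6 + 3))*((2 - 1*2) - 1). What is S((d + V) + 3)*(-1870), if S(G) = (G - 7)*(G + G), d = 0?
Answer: -45620520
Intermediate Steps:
V = -110 (V = -35 + 5*((6 + (6 + 3))*((2 - 1*2) - 1)) = -35 + 5*((6 + 9)*((2 - 2) - 1)) = -35 + 5*(15*(0 - 1)) = -35 + 5*(15*(-1)) = -35 + 5*(-15) = -35 - 75 = -110)
S(G) = 2*G*(-7 + G) (S(G) = (-7 + G)*(2*G) = 2*G*(-7 + G))
S((d + V) + 3)*(-1870) = (2*((0 - 110) + 3)*(-7 + ((0 - 110) + 3)))*(-1870) = (2*(-110 + 3)*(-7 + (-110 + 3)))*(-1870) = (2*(-107)*(-7 - 107))*(-1870) = (2*(-107)*(-114))*(-1870) = 24396*(-1870) = -45620520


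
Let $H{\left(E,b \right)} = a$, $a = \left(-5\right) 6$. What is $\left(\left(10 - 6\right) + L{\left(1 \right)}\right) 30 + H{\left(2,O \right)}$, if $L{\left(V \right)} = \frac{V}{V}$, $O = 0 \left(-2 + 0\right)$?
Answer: $120$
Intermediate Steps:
$O = 0$ ($O = 0 \left(-2\right) = 0$)
$L{\left(V \right)} = 1$
$a = -30$
$H{\left(E,b \right)} = -30$
$\left(\left(10 - 6\right) + L{\left(1 \right)}\right) 30 + H{\left(2,O \right)} = \left(\left(10 - 6\right) + 1\right) 30 - 30 = \left(4 + 1\right) 30 - 30 = 5 \cdot 30 - 30 = 150 - 30 = 120$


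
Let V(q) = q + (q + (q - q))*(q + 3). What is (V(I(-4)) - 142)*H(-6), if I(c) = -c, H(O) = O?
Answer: 660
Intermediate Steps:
V(q) = q + q*(3 + q) (V(q) = q + (q + 0)*(3 + q) = q + q*(3 + q))
(V(I(-4)) - 142)*H(-6) = ((-1*(-4))*(4 - 1*(-4)) - 142)*(-6) = (4*(4 + 4) - 142)*(-6) = (4*8 - 142)*(-6) = (32 - 142)*(-6) = -110*(-6) = 660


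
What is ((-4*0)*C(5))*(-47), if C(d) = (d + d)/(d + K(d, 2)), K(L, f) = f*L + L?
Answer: 0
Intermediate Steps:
K(L, f) = L + L*f (K(L, f) = L*f + L = L + L*f)
C(d) = 1/2 (C(d) = (d + d)/(d + d*(1 + 2)) = (2*d)/(d + d*3) = (2*d)/(d + 3*d) = (2*d)/((4*d)) = (2*d)*(1/(4*d)) = 1/2)
((-4*0)*C(5))*(-47) = (-4*0*(1/2))*(-47) = (0*(1/2))*(-47) = 0*(-47) = 0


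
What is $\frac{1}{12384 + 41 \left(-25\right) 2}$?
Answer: $\frac{1}{10334} \approx 9.6768 \cdot 10^{-5}$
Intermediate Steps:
$\frac{1}{12384 + 41 \left(-25\right) 2} = \frac{1}{12384 - 2050} = \frac{1}{10334}$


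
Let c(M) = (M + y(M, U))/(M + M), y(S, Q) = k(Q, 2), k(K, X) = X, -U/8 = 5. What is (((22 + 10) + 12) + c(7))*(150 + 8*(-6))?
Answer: 31875/7 ≈ 4553.6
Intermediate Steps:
U = -40 (U = -8*5 = -40)
y(S, Q) = 2
c(M) = (2 + M)/(2*M) (c(M) = (M + 2)/(M + M) = (2 + M)/((2*M)) = (2 + M)*(1/(2*M)) = (2 + M)/(2*M))
(((22 + 10) + 12) + c(7))*(150 + 8*(-6)) = (((22 + 10) + 12) + (½)*(2 + 7)/7)*(150 + 8*(-6)) = ((32 + 12) + (½)*(⅐)*9)*(150 - 48) = (44 + 9/14)*102 = (625/14)*102 = 31875/7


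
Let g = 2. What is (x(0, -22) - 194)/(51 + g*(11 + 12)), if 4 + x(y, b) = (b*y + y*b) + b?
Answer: -220/97 ≈ -2.2680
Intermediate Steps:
x(y, b) = -4 + b + 2*b*y (x(y, b) = -4 + ((b*y + y*b) + b) = -4 + ((b*y + b*y) + b) = -4 + (2*b*y + b) = -4 + (b + 2*b*y) = -4 + b + 2*b*y)
(x(0, -22) - 194)/(51 + g*(11 + 12)) = ((-4 - 22 + 2*(-22)*0) - 194)/(51 + 2*(11 + 12)) = ((-4 - 22 + 0) - 194)/(51 + 2*23) = (-26 - 194)/(51 + 46) = -220/97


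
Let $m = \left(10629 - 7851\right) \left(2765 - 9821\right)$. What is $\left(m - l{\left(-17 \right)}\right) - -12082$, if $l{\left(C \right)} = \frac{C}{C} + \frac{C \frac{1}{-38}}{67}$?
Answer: $- \frac{49874833919}{2546} \approx -1.9589 \cdot 10^{7}$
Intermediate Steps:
$m = -19601568$ ($m = 2778 \left(-7056\right) = -19601568$)
$l{\left(C \right)} = 1 - \frac{C}{2546}$ ($l{\left(C \right)} = 1 + C \left(- \frac{1}{38}\right) \frac{1}{67} = 1 + - \frac{C}{38} \cdot \frac{1}{67} = 1 - \frac{C}{2546}$)
$\left(m - l{\left(-17 \right)}\right) - -12082 = \left(-19601568 - \left(1 - - \frac{17}{2546}\right)\right) - -12082 = \left(-19601568 - \left(1 + \frac{17}{2546}\right)\right) + 12082 = \left(-19601568 - \frac{2563}{2546}\right) + 12082 = - \frac{49905594691}{2546} + 12082 = - \frac{49874833919}{2546}$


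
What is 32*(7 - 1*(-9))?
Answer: 512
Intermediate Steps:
32*(7 - 1*(-9)) = 32*(7 + 9) = 32*16 = 512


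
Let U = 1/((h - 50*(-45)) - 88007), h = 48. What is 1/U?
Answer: -85709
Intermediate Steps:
U = -1/85709 (U = 1/((48 - 50*(-45)) - 88007) = 1/((48 + 2250) - 88007) = 1/(2298 - 88007) = 1/(-85709) = -1/85709 ≈ -1.1667e-5)
1/U = 1/(-1/85709) = -85709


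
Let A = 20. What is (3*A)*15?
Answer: 900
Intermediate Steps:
(3*A)*15 = (3*20)*15 = 60*15 = 900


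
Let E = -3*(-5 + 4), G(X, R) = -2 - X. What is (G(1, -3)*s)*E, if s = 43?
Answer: -387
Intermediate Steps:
E = 3 (E = -3*(-1) = 3)
(G(1, -3)*s)*E = ((-2 - 1*1)*43)*3 = ((-2 - 1)*43)*3 = -3*43*3 = -129*3 = -387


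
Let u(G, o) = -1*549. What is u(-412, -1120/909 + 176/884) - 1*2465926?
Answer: -2466475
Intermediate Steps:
u(G, o) = -549
u(-412, -1120/909 + 176/884) - 1*2465926 = -549 - 1*2465926 = -549 - 2465926 = -2466475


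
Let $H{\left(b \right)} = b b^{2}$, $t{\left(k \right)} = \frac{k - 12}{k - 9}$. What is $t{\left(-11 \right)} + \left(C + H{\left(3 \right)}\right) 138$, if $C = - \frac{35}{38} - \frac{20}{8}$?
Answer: $\frac{1236917}{380} \approx 3255.0$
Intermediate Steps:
$t{\left(k \right)} = \frac{-12 + k}{-9 + k}$
$C = - \frac{65}{19}$ ($C = \left(-35\right) \frac{1}{38} - \frac{5}{2} = - \frac{35}{38} - \frac{5}{2} = - \frac{65}{19} \approx -3.4211$)
$H{\left(b \right)} = b^{3}$
$t{\left(-11 \right)} + \left(C + H{\left(3 \right)}\right) 138 = \frac{-12 - 11}{-9 - 11} + \left(- \frac{65}{19} + 3^{3}\right) 138 = \frac{1}{-20} \left(-23\right) + \left(- \frac{65}{19} + 27\right) 138 = \left(- \frac{1}{20}\right) \left(-23\right) + \frac{448}{19} \cdot 138 = \frac{23}{20} + \frac{61824}{19} = \frac{1236917}{380}$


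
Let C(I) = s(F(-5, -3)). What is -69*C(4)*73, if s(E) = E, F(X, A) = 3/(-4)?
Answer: 15111/4 ≈ 3777.8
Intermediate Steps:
F(X, A) = -3/4 (F(X, A) = 3*(-1/4) = -3/4)
C(I) = -3/4
-69*C(4)*73 = -69*(-3/4)*73 = (207/4)*73 = 15111/4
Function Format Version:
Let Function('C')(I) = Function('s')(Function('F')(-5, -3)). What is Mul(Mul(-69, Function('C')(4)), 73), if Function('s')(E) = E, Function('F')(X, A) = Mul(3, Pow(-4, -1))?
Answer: Rational(15111, 4) ≈ 3777.8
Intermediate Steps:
Function('F')(X, A) = Rational(-3, 4) (Function('F')(X, A) = Mul(3, Rational(-1, 4)) = Rational(-3, 4))
Function('C')(I) = Rational(-3, 4)
Mul(Mul(-69, Function('C')(4)), 73) = Mul(Mul(-69, Rational(-3, 4)), 73) = Mul(Rational(207, 4), 73) = Rational(15111, 4)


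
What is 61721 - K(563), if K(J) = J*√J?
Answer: 61721 - 563*√563 ≈ 48362.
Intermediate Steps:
K(J) = J^(3/2)
61721 - K(563) = 61721 - 563^(3/2) = 61721 - 563*√563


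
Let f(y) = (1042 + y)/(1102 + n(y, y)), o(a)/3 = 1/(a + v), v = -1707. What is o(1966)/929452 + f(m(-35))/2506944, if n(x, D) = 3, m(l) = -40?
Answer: 10396668479/27785767633463840 ≈ 3.7417e-7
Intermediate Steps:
o(a) = 3/(-1707 + a) (o(a) = 3/(a - 1707) = 3/(-1707 + a))
f(y) = 1042/1105 + y/1105 (f(y) = (1042 + y)/(1102 + 3) = (1042 + y)/1105 = (1042 + y)*(1/1105) = 1042/1105 + y/1105)
o(1966)/929452 + f(m(-35))/2506944 = (3/(-1707 + 1966))/929452 + (1042/1105 + (1/1105)*(-40))/2506944 = (3/259)*(1/929452) + (1042/1105 - 8/221)*(1/2506944) = (3*(1/259))*(1/929452) + (1002/1105)*(1/2506944) = (3/259)*(1/929452) + 167/461695520 = 3/240728068 + 167/461695520 = 10396668479/27785767633463840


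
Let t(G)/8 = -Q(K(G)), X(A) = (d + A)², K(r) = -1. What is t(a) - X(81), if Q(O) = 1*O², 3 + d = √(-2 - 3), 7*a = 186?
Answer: -6087 - 156*I*√5 ≈ -6087.0 - 348.83*I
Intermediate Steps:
a = 186/7 (a = (⅐)*186 = 186/7 ≈ 26.571)
d = -3 + I*√5 (d = -3 + √(-2 - 3) = -3 + √(-5) = -3 + I*√5 ≈ -3.0 + 2.2361*I)
Q(O) = O²
X(A) = (-3 + A + I*√5)² (X(A) = ((-3 + I*√5) + A)² = (-3 + A + I*√5)²)
t(G) = -8 (t(G) = 8*(-1*(-1)²) = 8*(-1*1) = 8*(-1) = -8)
t(a) - X(81) = -8 - (-3 + 81 + I*√5)² = -8 - (78 + I*√5)²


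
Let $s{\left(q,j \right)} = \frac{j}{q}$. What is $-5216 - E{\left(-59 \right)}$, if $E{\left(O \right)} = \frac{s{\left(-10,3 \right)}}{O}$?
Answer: $- \frac{3077443}{590} \approx -5216.0$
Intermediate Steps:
$E{\left(O \right)} = - \frac{3}{10 O}$ ($E{\left(O \right)} = \frac{3 \frac{1}{-10}}{O} = \frac{3 \left(- \frac{1}{10}\right)}{O} = - \frac{3}{10 O}$)
$-5216 - E{\left(-59 \right)} = -5216 - - \frac{3}{10 \left(-59\right)} = -5216 - \left(- \frac{3}{10}\right) \left(- \frac{1}{59}\right) = -5216 - \frac{3}{590} = - \frac{3077443}{590}$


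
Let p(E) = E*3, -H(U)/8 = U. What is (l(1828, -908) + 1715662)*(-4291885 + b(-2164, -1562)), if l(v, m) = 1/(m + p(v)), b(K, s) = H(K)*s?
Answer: -245993086033301677/4576 ≈ -5.3757e+13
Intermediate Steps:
H(U) = -8*U
p(E) = 3*E
b(K, s) = -8*K*s (b(K, s) = (-8*K)*s = -8*K*s)
l(v, m) = 1/(m + 3*v)
(l(1828, -908) + 1715662)*(-4291885 + b(-2164, -1562)) = (1/(-908 + 3*1828) + 1715662)*(-4291885 - 8*(-2164)*(-1562)) = (1/(-908 + 5484) + 1715662)*(-4291885 - 27041344) = (1/4576 + 1715662)*(-31333229) = (7850869313/4576)*(-31333229) = -245993086033301677/4576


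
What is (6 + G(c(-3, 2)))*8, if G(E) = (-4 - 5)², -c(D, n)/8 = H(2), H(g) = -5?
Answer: 696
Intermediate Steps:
c(D, n) = 40 (c(D, n) = -8*(-5) = 40)
G(E) = 81 (G(E) = (-9)² = 81)
(6 + G(c(-3, 2)))*8 = (6 + 81)*8 = 87*8 = 696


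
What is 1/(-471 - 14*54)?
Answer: -1/1227 ≈ -0.00081500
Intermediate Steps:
1/(-471 - 14*54) = 1/(-471 - 756) = 1/(-1227) = -1/1227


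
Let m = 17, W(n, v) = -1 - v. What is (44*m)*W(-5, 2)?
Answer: -2244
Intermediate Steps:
(44*m)*W(-5, 2) = (44*17)*(-1 - 1*2) = 748*(-1 - 2) = 748*(-3) = -2244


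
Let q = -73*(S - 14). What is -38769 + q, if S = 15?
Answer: -38842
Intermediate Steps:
q = -73 (q = -73*(15 - 14) = -73*1 = -73)
-38769 + q = -38769 - 73 = -38842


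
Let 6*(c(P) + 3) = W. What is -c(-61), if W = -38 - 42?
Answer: 49/3 ≈ 16.333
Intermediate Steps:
W = -80
c(P) = -49/3 (c(P) = -3 + (⅙)*(-80) = -3 - 40/3 = -49/3)
-c(-61) = -1*(-49/3) = 49/3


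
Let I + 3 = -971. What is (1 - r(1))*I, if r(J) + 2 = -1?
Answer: -3896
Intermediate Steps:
I = -974 (I = -3 - 971 = -974)
r(J) = -3 (r(J) = -2 - 1 = -3)
(1 - r(1))*I = (1 - 1*(-3))*(-974) = (1 + 3)*(-974) = 4*(-974) = -3896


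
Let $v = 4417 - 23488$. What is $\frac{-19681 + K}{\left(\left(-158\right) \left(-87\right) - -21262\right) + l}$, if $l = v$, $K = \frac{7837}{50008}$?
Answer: $- \frac{984199611}{796977496} \approx -1.2349$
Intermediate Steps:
$K = \frac{7837}{50008}$ ($K = 7837 \cdot \frac{1}{50008} = \frac{7837}{50008} \approx 0.15671$)
$v = -19071$ ($v = 4417 - 23488 = -19071$)
$l = -19071$
$\frac{-19681 + K}{\left(\left(-158\right) \left(-87\right) - -21262\right) + l} = \frac{-19681 + \frac{7837}{50008}}{\left(\left(-158\right) \left(-87\right) - -21262\right) - 19071} = - \frac{984199611}{50008 \left(\left(13746 + 21262\right) - 19071\right)} = - \frac{984199611}{50008 \left(35008 - 19071\right)} = - \frac{984199611}{50008 \cdot 15937} = \left(- \frac{984199611}{50008}\right) \frac{1}{15937} = - \frac{984199611}{796977496}$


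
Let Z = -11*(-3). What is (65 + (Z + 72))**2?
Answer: 28900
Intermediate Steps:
Z = 33
(65 + (Z + 72))**2 = (65 + (33 + 72))**2 = (65 + 105)**2 = 170**2 = 28900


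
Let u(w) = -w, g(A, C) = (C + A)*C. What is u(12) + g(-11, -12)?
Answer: 264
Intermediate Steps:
g(A, C) = C*(A + C) (g(A, C) = (A + C)*C = C*(A + C))
u(12) + g(-11, -12) = -1*12 - 12*(-11 - 12) = -12 - 12*(-23) = -12 + 276 = 264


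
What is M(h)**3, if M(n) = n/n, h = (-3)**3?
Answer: 1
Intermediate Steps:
h = -27
M(n) = 1
M(h)**3 = 1**3 = 1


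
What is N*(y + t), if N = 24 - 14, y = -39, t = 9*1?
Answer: -300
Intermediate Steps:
t = 9
N = 10
N*(y + t) = 10*(-39 + 9) = 10*(-30) = -300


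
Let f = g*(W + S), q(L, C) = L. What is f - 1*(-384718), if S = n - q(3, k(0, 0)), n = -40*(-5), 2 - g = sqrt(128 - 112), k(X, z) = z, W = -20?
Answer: 384364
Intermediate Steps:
g = -2 (g = 2 - sqrt(128 - 112) = 2 - sqrt(16) = 2 - 1*4 = 2 - 4 = -2)
n = 200
S = 197 (S = 200 - 1*3 = 200 - 3 = 197)
f = -354 (f = -2*(-20 + 197) = -2*177 = -354)
f - 1*(-384718) = -354 - 1*(-384718) = -354 + 384718 = 384364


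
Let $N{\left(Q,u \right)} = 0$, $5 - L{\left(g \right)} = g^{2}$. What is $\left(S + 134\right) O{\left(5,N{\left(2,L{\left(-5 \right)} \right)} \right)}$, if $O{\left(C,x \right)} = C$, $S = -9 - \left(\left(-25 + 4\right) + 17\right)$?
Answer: $645$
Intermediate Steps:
$L{\left(g \right)} = 5 - g^{2}$
$S = -5$ ($S = -9 - \left(-21 + 17\right) = -9 - -4 = -9 + 4 = -5$)
$\left(S + 134\right) O{\left(5,N{\left(2,L{\left(-5 \right)} \right)} \right)} = \left(-5 + 134\right) 5 = 129 \cdot 5 = 645$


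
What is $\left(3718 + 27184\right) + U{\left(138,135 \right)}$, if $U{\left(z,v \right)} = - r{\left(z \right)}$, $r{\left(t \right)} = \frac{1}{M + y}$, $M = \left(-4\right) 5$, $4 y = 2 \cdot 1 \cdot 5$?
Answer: $\frac{1081572}{35} \approx 30902.0$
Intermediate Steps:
$y = \frac{5}{2}$ ($y = \frac{2 \cdot 1 \cdot 5}{4} = \frac{2 \cdot 5}{4} = \frac{1}{4} \cdot 10 = \frac{5}{2} \approx 2.5$)
$M = -20$
$r{\left(t \right)} = - \frac{2}{35}$ ($r{\left(t \right)} = \frac{1}{-20 + \frac{5}{2}} = \frac{1}{- \frac{35}{2}} = - \frac{2}{35}$)
$U{\left(z,v \right)} = \frac{2}{35}$ ($U{\left(z,v \right)} = \left(-1\right) \left(- \frac{2}{35}\right) = \frac{2}{35}$)
$\left(3718 + 27184\right) + U{\left(138,135 \right)} = \left(3718 + 27184\right) + \frac{2}{35} = 30902 + \frac{2}{35} = \frac{1081572}{35}$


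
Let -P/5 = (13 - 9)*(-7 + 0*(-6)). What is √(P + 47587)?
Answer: 3*√5303 ≈ 218.47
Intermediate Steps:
P = 140 (P = -5*(13 - 9)*(-7 + 0*(-6)) = -20*(-7 + 0) = -20*(-7) = -5*(-28) = 140)
√(P + 47587) = √(140 + 47587) = √47727 = 3*√5303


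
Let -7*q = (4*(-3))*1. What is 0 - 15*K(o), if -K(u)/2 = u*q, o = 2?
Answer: 720/7 ≈ 102.86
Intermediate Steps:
q = 12/7 (q = -4*(-3)/7 = -(-12)/7 = -⅐*(-12) = 12/7 ≈ 1.7143)
K(u) = -24*u/7 (K(u) = -2*u*12/7 = -24*u/7)
0 - 15*K(o) = 0 - (-360)*2/7 = 0 - 15*(-48/7) = 0 + 720/7 = 720/7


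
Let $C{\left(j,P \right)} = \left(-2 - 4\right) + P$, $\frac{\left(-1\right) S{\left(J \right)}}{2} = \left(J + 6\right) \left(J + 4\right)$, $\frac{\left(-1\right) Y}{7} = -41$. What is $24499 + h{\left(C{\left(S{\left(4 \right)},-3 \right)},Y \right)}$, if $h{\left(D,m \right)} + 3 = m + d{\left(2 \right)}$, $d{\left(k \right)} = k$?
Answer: $24785$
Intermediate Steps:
$Y = 287$ ($Y = \left(-7\right) \left(-41\right) = 287$)
$S{\left(J \right)} = - 2 \left(4 + J\right) \left(6 + J\right)$ ($S{\left(J \right)} = - 2 \left(J + 6\right) \left(J + 4\right) = - 2 \left(6 + J\right) \left(4 + J\right) = - 2 \left(4 + J\right) \left(6 + J\right)$)
$C{\left(j,P \right)} = -6 + P$
$h{\left(D,m \right)} = -1 + m$ ($h{\left(D,m \right)} = -3 + \left(m + 2\right) = -3 + \left(2 + m\right) = -1 + m$)
$24499 + h{\left(C{\left(S{\left(4 \right)},-3 \right)},Y \right)} = 24499 + \left(-1 + 287\right) = 24499 + 286 = 24785$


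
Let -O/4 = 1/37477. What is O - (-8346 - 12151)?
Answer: 768166065/37477 ≈ 20497.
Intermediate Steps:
O = -4/37477 ≈ -0.00010673
O - (-8346 - 12151) = -4/37477 - (-8346 - 12151) = -4/37477 - 1*(-20497) = -4/37477 + 20497 = 768166065/37477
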